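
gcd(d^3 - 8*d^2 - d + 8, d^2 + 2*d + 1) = d + 1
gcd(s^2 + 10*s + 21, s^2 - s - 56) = s + 7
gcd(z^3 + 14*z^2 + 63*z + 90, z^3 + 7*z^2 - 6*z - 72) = z + 6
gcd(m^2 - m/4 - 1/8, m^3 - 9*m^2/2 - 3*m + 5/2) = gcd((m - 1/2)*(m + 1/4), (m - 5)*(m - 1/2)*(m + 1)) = m - 1/2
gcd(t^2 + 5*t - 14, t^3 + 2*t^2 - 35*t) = t + 7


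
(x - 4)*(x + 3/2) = x^2 - 5*x/2 - 6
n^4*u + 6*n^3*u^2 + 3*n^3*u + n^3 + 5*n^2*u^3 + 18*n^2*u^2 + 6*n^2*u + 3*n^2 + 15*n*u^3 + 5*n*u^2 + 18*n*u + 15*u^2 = (n + 3)*(n + u)*(n + 5*u)*(n*u + 1)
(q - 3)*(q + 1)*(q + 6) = q^3 + 4*q^2 - 15*q - 18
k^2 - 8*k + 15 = (k - 5)*(k - 3)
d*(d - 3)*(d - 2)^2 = d^4 - 7*d^3 + 16*d^2 - 12*d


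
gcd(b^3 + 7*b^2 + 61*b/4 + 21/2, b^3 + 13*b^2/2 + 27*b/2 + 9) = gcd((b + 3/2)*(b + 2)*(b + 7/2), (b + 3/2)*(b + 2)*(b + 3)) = b^2 + 7*b/2 + 3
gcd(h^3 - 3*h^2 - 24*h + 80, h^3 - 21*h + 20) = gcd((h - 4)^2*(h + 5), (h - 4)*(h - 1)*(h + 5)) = h^2 + h - 20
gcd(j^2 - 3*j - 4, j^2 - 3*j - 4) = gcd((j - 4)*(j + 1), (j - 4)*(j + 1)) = j^2 - 3*j - 4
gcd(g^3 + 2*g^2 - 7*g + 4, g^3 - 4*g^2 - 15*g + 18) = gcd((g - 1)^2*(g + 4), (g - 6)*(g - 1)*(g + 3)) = g - 1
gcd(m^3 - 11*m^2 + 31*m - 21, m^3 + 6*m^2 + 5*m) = 1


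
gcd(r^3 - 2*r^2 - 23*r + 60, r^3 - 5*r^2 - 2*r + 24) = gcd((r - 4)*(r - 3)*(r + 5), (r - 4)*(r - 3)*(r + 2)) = r^2 - 7*r + 12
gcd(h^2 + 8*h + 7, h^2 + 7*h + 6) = h + 1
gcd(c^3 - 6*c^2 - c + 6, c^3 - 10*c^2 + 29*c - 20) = c - 1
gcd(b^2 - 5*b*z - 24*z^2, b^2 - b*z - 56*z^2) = -b + 8*z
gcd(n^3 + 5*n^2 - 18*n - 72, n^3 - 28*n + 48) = n^2 + 2*n - 24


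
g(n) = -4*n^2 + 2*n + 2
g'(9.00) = -70.00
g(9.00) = -304.00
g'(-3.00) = 26.00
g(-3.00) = -40.00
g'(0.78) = -4.24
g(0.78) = 1.13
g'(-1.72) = 15.76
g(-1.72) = -13.27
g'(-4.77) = 40.16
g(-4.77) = -98.55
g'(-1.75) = 16.00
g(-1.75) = -13.75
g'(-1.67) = 15.36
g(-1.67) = -12.50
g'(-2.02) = 18.16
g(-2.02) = -18.36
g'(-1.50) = 14.00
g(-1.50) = -10.00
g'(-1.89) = 17.12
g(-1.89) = -16.07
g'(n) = 2 - 8*n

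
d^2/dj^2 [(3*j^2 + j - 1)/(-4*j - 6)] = -17/(8*j^3 + 36*j^2 + 54*j + 27)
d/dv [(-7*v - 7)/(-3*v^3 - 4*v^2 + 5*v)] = 7*(-6*v^3 - 13*v^2 - 8*v + 5)/(v^2*(9*v^4 + 24*v^3 - 14*v^2 - 40*v + 25))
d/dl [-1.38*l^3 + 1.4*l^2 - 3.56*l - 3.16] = -4.14*l^2 + 2.8*l - 3.56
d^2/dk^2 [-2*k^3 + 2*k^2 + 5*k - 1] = 4 - 12*k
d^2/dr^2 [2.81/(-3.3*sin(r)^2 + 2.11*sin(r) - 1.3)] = (122.4036*sin(r)^4 - 58.69809*sin(r)^3 - 219.314599*sin(r)^2 + 125.10401*sin(r) - 0.911001999999988)/(3.3*sin(r)^2 - 2.11*sin(r) + 1.3)^3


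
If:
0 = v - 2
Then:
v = 2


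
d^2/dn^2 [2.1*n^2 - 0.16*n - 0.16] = 4.20000000000000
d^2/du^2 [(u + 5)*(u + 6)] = 2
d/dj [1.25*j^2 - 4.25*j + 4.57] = 2.5*j - 4.25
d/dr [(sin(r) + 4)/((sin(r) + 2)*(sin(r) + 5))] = (-8*sin(r) + cos(r)^2 - 19)*cos(r)/((sin(r) + 2)^2*(sin(r) + 5)^2)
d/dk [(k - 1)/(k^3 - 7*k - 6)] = (k^3 - 7*k - (k - 1)*(3*k^2 - 7) - 6)/(-k^3 + 7*k + 6)^2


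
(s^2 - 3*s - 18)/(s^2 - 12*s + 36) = (s + 3)/(s - 6)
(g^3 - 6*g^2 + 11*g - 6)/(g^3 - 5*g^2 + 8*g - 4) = (g - 3)/(g - 2)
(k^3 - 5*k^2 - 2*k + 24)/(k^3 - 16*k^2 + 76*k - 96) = (k^3 - 5*k^2 - 2*k + 24)/(k^3 - 16*k^2 + 76*k - 96)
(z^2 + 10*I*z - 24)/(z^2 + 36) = (z + 4*I)/(z - 6*I)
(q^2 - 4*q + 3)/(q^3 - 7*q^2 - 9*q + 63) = (q - 1)/(q^2 - 4*q - 21)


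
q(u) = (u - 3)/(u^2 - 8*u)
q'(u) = (8 - 2*u)*(u - 3)/(u^2 - 8*u)^2 + 1/(u^2 - 8*u) = (-u^2 + 6*u - 24)/(u^2*(u^2 - 16*u + 64))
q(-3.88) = -0.15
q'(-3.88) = -0.03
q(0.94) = 0.31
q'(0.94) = -0.44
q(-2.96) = -0.18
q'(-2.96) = -0.05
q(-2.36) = -0.22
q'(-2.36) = -0.07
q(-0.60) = -0.70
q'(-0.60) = -1.05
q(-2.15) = -0.24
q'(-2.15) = -0.09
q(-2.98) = -0.18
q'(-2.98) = -0.05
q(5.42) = -0.17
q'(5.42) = -0.11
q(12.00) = 0.19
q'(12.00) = -0.04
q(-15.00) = -0.05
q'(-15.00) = 0.00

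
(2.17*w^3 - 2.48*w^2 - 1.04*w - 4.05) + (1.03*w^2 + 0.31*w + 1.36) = 2.17*w^3 - 1.45*w^2 - 0.73*w - 2.69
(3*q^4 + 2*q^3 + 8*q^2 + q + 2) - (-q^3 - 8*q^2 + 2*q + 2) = 3*q^4 + 3*q^3 + 16*q^2 - q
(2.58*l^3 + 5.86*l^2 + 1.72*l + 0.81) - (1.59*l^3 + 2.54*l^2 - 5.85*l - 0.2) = 0.99*l^3 + 3.32*l^2 + 7.57*l + 1.01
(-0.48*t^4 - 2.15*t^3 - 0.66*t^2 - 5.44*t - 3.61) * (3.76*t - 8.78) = -1.8048*t^5 - 3.8696*t^4 + 16.3954*t^3 - 14.6596*t^2 + 34.1896*t + 31.6958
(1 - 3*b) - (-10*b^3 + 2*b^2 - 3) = 10*b^3 - 2*b^2 - 3*b + 4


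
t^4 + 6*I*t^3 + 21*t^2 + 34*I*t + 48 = (t - 3*I)*(t - I)*(t + 2*I)*(t + 8*I)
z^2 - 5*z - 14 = (z - 7)*(z + 2)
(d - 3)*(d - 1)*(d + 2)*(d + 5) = d^4 + 3*d^3 - 15*d^2 - 19*d + 30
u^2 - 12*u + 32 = (u - 8)*(u - 4)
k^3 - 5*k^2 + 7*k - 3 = (k - 3)*(k - 1)^2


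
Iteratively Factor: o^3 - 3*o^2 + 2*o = (o - 1)*(o^2 - 2*o) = (o - 2)*(o - 1)*(o)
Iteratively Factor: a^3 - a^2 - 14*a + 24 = (a - 2)*(a^2 + a - 12) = (a - 2)*(a + 4)*(a - 3)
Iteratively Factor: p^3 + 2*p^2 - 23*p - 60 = (p + 3)*(p^2 - p - 20) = (p - 5)*(p + 3)*(p + 4)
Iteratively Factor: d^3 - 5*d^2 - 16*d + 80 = (d - 4)*(d^2 - d - 20) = (d - 4)*(d + 4)*(d - 5)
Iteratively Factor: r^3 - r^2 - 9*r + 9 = (r - 1)*(r^2 - 9) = (r - 3)*(r - 1)*(r + 3)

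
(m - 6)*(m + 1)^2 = m^3 - 4*m^2 - 11*m - 6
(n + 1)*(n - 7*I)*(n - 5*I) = n^3 + n^2 - 12*I*n^2 - 35*n - 12*I*n - 35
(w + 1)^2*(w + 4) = w^3 + 6*w^2 + 9*w + 4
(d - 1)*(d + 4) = d^2 + 3*d - 4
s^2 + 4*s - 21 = (s - 3)*(s + 7)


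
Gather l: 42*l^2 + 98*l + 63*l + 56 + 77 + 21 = 42*l^2 + 161*l + 154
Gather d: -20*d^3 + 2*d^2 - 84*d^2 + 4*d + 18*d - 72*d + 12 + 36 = -20*d^3 - 82*d^2 - 50*d + 48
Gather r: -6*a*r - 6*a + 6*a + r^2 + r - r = -6*a*r + r^2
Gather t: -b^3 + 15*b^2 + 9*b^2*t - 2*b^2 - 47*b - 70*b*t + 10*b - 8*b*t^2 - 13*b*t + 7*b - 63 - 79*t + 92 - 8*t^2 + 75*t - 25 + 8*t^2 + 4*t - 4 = -b^3 + 13*b^2 - 8*b*t^2 - 30*b + t*(9*b^2 - 83*b)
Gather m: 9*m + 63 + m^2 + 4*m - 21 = m^2 + 13*m + 42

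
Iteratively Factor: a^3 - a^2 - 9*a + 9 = (a + 3)*(a^2 - 4*a + 3) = (a - 1)*(a + 3)*(a - 3)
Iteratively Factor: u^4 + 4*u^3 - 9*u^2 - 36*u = (u + 3)*(u^3 + u^2 - 12*u) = u*(u + 3)*(u^2 + u - 12) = u*(u + 3)*(u + 4)*(u - 3)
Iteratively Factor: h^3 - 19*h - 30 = (h + 3)*(h^2 - 3*h - 10) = (h + 2)*(h + 3)*(h - 5)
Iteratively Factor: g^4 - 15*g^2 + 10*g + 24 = (g + 4)*(g^3 - 4*g^2 + g + 6) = (g - 2)*(g + 4)*(g^2 - 2*g - 3) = (g - 3)*(g - 2)*(g + 4)*(g + 1)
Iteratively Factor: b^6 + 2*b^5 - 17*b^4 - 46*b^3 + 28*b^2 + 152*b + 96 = (b - 4)*(b^5 + 6*b^4 + 7*b^3 - 18*b^2 - 44*b - 24) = (b - 4)*(b - 2)*(b^4 + 8*b^3 + 23*b^2 + 28*b + 12) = (b - 4)*(b - 2)*(b + 1)*(b^3 + 7*b^2 + 16*b + 12) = (b - 4)*(b - 2)*(b + 1)*(b + 2)*(b^2 + 5*b + 6) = (b - 4)*(b - 2)*(b + 1)*(b + 2)*(b + 3)*(b + 2)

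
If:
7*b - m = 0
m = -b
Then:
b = 0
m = 0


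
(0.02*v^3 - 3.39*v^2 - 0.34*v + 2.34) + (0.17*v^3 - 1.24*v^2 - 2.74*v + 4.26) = 0.19*v^3 - 4.63*v^2 - 3.08*v + 6.6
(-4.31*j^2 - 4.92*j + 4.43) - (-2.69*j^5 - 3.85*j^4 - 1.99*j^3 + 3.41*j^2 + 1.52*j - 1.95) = 2.69*j^5 + 3.85*j^4 + 1.99*j^3 - 7.72*j^2 - 6.44*j + 6.38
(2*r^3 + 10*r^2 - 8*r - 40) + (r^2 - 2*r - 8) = 2*r^3 + 11*r^2 - 10*r - 48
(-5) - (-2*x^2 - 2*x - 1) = 2*x^2 + 2*x - 4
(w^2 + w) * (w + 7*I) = w^3 + w^2 + 7*I*w^2 + 7*I*w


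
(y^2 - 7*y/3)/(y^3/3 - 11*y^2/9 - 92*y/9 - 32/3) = 3*y*(7 - 3*y)/(-3*y^3 + 11*y^2 + 92*y + 96)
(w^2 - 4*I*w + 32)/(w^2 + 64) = (w + 4*I)/(w + 8*I)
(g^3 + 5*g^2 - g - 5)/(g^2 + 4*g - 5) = g + 1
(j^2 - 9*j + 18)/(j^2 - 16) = (j^2 - 9*j + 18)/(j^2 - 16)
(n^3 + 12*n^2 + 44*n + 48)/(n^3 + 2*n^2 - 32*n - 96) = (n^2 + 8*n + 12)/(n^2 - 2*n - 24)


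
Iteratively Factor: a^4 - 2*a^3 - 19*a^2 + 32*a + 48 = (a - 4)*(a^3 + 2*a^2 - 11*a - 12) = (a - 4)*(a - 3)*(a^2 + 5*a + 4) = (a - 4)*(a - 3)*(a + 4)*(a + 1)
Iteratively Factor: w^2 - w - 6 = (w + 2)*(w - 3)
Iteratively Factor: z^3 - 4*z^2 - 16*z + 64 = (z - 4)*(z^2 - 16) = (z - 4)*(z + 4)*(z - 4)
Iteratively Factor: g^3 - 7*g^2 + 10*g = (g - 5)*(g^2 - 2*g) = g*(g - 5)*(g - 2)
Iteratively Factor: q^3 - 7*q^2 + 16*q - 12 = (q - 2)*(q^2 - 5*q + 6) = (q - 3)*(q - 2)*(q - 2)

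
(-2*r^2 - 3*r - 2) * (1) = -2*r^2 - 3*r - 2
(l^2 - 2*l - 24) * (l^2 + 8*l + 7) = l^4 + 6*l^3 - 33*l^2 - 206*l - 168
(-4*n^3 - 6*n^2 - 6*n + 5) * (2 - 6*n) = 24*n^4 + 28*n^3 + 24*n^2 - 42*n + 10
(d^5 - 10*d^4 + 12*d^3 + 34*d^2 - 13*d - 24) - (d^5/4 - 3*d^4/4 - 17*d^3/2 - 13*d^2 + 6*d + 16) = 3*d^5/4 - 37*d^4/4 + 41*d^3/2 + 47*d^2 - 19*d - 40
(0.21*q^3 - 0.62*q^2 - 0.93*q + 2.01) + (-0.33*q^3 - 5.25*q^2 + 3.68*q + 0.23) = -0.12*q^3 - 5.87*q^2 + 2.75*q + 2.24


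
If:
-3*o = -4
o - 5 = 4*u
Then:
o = 4/3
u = -11/12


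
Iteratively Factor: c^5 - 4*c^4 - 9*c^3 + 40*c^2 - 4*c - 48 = (c + 1)*(c^4 - 5*c^3 - 4*c^2 + 44*c - 48) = (c + 1)*(c + 3)*(c^3 - 8*c^2 + 20*c - 16) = (c - 4)*(c + 1)*(c + 3)*(c^2 - 4*c + 4) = (c - 4)*(c - 2)*(c + 1)*(c + 3)*(c - 2)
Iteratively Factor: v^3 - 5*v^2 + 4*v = (v)*(v^2 - 5*v + 4) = v*(v - 4)*(v - 1)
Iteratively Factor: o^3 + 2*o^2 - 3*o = (o - 1)*(o^2 + 3*o) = o*(o - 1)*(o + 3)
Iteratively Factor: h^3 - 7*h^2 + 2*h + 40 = (h - 5)*(h^2 - 2*h - 8) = (h - 5)*(h + 2)*(h - 4)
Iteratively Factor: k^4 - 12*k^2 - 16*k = (k + 2)*(k^3 - 2*k^2 - 8*k) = k*(k + 2)*(k^2 - 2*k - 8) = k*(k + 2)^2*(k - 4)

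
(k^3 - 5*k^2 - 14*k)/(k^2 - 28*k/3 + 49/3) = 3*k*(k + 2)/(3*k - 7)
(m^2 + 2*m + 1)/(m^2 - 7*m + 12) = (m^2 + 2*m + 1)/(m^2 - 7*m + 12)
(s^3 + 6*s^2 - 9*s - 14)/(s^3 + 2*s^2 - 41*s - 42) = (s - 2)/(s - 6)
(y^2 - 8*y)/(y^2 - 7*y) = (y - 8)/(y - 7)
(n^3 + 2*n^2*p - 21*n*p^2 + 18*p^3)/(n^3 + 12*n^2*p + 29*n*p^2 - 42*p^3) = (n - 3*p)/(n + 7*p)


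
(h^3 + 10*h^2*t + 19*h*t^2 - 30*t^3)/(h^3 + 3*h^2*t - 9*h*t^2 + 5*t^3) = (-h - 6*t)/(-h + t)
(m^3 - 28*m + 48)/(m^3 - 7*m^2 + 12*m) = (m^2 + 4*m - 12)/(m*(m - 3))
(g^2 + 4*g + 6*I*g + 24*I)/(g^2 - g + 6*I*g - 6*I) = (g + 4)/(g - 1)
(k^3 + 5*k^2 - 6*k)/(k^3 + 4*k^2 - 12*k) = (k - 1)/(k - 2)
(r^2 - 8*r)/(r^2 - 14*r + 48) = r/(r - 6)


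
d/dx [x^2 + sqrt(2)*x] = 2*x + sqrt(2)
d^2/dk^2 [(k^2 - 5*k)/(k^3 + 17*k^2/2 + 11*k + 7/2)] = 4*(4*k^6 - 60*k^5 - 642*k^4 - 1697*k^3 + 63*k^2 + 1785*k + 819)/(8*k^9 + 204*k^8 + 1998*k^7 + 9485*k^6 + 23406*k^5 + 32601*k^4 + 26650*k^3 + 12663*k^2 + 3234*k + 343)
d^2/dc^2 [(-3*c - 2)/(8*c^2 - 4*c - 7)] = 8*(4*(3*c + 2)*(4*c - 1)^2 + (18*c + 1)*(-8*c^2 + 4*c + 7))/(-8*c^2 + 4*c + 7)^3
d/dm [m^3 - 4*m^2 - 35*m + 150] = 3*m^2 - 8*m - 35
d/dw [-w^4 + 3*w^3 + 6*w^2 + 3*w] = -4*w^3 + 9*w^2 + 12*w + 3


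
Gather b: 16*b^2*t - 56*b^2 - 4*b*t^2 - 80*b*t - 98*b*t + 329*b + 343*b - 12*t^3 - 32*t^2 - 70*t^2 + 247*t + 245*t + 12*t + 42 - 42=b^2*(16*t - 56) + b*(-4*t^2 - 178*t + 672) - 12*t^3 - 102*t^2 + 504*t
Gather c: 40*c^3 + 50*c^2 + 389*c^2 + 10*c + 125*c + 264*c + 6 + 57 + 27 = 40*c^3 + 439*c^2 + 399*c + 90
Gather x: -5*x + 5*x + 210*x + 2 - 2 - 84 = 210*x - 84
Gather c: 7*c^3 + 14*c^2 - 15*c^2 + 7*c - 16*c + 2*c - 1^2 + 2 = 7*c^3 - c^2 - 7*c + 1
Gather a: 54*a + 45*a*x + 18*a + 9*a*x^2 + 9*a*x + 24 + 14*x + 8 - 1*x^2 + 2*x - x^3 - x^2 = a*(9*x^2 + 54*x + 72) - x^3 - 2*x^2 + 16*x + 32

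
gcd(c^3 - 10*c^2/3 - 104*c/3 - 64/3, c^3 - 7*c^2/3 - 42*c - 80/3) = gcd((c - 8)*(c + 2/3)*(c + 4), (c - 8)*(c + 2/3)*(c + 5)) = c^2 - 22*c/3 - 16/3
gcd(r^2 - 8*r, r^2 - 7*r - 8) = r - 8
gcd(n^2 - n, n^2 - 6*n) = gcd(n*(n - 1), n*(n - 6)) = n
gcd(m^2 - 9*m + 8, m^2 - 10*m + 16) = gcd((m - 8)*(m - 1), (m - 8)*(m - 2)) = m - 8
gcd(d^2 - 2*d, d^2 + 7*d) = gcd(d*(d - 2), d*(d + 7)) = d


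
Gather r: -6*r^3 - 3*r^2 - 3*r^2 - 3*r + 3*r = -6*r^3 - 6*r^2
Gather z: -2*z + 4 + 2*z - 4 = 0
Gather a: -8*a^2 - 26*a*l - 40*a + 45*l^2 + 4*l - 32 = -8*a^2 + a*(-26*l - 40) + 45*l^2 + 4*l - 32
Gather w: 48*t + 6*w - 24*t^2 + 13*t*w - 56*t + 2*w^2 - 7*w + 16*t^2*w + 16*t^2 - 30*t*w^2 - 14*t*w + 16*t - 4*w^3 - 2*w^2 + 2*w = -8*t^2 - 30*t*w^2 + 8*t - 4*w^3 + w*(16*t^2 - t + 1)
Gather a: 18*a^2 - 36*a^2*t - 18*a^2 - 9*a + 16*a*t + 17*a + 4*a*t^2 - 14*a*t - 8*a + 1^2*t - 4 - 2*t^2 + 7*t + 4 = -36*a^2*t + a*(4*t^2 + 2*t) - 2*t^2 + 8*t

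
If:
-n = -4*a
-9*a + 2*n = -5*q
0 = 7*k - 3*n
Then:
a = 5*q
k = 60*q/7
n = 20*q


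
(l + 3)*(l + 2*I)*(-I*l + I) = -I*l^3 + 2*l^2 - 2*I*l^2 + 4*l + 3*I*l - 6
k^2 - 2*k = k*(k - 2)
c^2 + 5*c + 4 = (c + 1)*(c + 4)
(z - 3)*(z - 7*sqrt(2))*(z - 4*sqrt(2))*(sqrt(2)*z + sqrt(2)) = sqrt(2)*z^4 - 22*z^3 - 2*sqrt(2)*z^3 + 44*z^2 + 53*sqrt(2)*z^2 - 112*sqrt(2)*z + 66*z - 168*sqrt(2)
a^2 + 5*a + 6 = (a + 2)*(a + 3)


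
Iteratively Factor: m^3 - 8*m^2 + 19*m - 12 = (m - 1)*(m^2 - 7*m + 12) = (m - 3)*(m - 1)*(m - 4)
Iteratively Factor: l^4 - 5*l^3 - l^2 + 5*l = (l + 1)*(l^3 - 6*l^2 + 5*l) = (l - 5)*(l + 1)*(l^2 - l) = l*(l - 5)*(l + 1)*(l - 1)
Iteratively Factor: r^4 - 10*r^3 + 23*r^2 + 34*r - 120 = (r - 5)*(r^3 - 5*r^2 - 2*r + 24) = (r - 5)*(r - 3)*(r^2 - 2*r - 8) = (r - 5)*(r - 4)*(r - 3)*(r + 2)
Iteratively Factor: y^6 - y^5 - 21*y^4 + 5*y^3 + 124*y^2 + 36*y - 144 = (y - 3)*(y^5 + 2*y^4 - 15*y^3 - 40*y^2 + 4*y + 48) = (y - 3)*(y + 3)*(y^4 - y^3 - 12*y^2 - 4*y + 16) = (y - 4)*(y - 3)*(y + 3)*(y^3 + 3*y^2 - 4) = (y - 4)*(y - 3)*(y + 2)*(y + 3)*(y^2 + y - 2) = (y - 4)*(y - 3)*(y - 1)*(y + 2)*(y + 3)*(y + 2)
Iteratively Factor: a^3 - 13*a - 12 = (a + 3)*(a^2 - 3*a - 4) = (a + 1)*(a + 3)*(a - 4)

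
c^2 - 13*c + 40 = (c - 8)*(c - 5)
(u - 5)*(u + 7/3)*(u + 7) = u^3 + 13*u^2/3 - 91*u/3 - 245/3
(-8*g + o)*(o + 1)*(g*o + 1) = -8*g^2*o^2 - 8*g^2*o + g*o^3 + g*o^2 - 8*g*o - 8*g + o^2 + o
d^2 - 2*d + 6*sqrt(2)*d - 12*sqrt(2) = (d - 2)*(d + 6*sqrt(2))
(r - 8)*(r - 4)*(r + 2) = r^3 - 10*r^2 + 8*r + 64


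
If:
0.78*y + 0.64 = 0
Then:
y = -0.82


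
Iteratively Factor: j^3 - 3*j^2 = (j - 3)*(j^2) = j*(j - 3)*(j)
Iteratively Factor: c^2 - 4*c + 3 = (c - 3)*(c - 1)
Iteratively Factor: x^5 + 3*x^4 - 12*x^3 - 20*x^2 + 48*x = (x - 2)*(x^4 + 5*x^3 - 2*x^2 - 24*x) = x*(x - 2)*(x^3 + 5*x^2 - 2*x - 24) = x*(x - 2)^2*(x^2 + 7*x + 12) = x*(x - 2)^2*(x + 3)*(x + 4)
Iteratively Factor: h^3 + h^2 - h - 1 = (h + 1)*(h^2 - 1) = (h - 1)*(h + 1)*(h + 1)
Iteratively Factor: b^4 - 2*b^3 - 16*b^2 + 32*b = (b - 4)*(b^3 + 2*b^2 - 8*b) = b*(b - 4)*(b^2 + 2*b - 8) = b*(b - 4)*(b + 4)*(b - 2)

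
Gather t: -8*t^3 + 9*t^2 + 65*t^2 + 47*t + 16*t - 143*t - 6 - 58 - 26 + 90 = -8*t^3 + 74*t^2 - 80*t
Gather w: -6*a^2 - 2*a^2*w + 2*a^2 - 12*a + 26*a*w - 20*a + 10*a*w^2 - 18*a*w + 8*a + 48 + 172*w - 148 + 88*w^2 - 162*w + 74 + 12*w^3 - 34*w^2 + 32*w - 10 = -4*a^2 - 24*a + 12*w^3 + w^2*(10*a + 54) + w*(-2*a^2 + 8*a + 42) - 36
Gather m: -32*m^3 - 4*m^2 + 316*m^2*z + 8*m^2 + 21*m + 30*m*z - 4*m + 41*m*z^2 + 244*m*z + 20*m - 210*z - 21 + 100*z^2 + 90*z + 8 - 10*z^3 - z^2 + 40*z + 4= -32*m^3 + m^2*(316*z + 4) + m*(41*z^2 + 274*z + 37) - 10*z^3 + 99*z^2 - 80*z - 9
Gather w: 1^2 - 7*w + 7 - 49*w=8 - 56*w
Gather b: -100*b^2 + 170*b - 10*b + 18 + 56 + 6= -100*b^2 + 160*b + 80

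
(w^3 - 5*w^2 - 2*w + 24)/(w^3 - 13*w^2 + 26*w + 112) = (w^2 - 7*w + 12)/(w^2 - 15*w + 56)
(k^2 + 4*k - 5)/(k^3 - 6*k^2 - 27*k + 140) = (k - 1)/(k^2 - 11*k + 28)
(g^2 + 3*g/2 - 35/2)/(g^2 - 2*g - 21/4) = 2*(g + 5)/(2*g + 3)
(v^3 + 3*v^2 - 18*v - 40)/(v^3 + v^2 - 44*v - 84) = (v^2 + v - 20)/(v^2 - v - 42)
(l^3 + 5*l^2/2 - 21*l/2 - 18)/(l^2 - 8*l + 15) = (l^2 + 11*l/2 + 6)/(l - 5)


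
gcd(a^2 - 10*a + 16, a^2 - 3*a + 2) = a - 2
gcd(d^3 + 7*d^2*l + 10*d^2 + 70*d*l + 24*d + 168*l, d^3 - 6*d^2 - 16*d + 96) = d + 4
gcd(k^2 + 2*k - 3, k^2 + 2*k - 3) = k^2 + 2*k - 3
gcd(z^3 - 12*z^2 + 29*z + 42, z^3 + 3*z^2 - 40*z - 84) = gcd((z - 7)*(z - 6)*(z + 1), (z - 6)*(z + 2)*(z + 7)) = z - 6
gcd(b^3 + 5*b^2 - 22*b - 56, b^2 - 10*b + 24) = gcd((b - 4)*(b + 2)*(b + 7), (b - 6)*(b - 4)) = b - 4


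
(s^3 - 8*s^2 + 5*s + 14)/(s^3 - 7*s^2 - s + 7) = (s - 2)/(s - 1)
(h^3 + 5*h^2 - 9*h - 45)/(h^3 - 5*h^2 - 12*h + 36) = (h^2 + 2*h - 15)/(h^2 - 8*h + 12)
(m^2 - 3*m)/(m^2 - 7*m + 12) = m/(m - 4)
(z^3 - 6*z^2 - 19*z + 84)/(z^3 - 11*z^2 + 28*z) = (z^2 + z - 12)/(z*(z - 4))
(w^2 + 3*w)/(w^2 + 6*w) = (w + 3)/(w + 6)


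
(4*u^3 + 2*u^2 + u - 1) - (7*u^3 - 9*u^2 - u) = -3*u^3 + 11*u^2 + 2*u - 1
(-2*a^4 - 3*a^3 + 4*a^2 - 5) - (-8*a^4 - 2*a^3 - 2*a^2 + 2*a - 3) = 6*a^4 - a^3 + 6*a^2 - 2*a - 2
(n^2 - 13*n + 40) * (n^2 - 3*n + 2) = n^4 - 16*n^3 + 81*n^2 - 146*n + 80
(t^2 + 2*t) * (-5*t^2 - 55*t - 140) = -5*t^4 - 65*t^3 - 250*t^2 - 280*t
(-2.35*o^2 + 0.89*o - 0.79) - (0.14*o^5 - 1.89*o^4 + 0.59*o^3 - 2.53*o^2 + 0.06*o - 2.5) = -0.14*o^5 + 1.89*o^4 - 0.59*o^3 + 0.18*o^2 + 0.83*o + 1.71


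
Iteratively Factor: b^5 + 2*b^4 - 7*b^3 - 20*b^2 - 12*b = (b - 3)*(b^4 + 5*b^3 + 8*b^2 + 4*b) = (b - 3)*(b + 1)*(b^3 + 4*b^2 + 4*b) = (b - 3)*(b + 1)*(b + 2)*(b^2 + 2*b) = b*(b - 3)*(b + 1)*(b + 2)*(b + 2)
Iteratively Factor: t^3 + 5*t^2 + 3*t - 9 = (t + 3)*(t^2 + 2*t - 3) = (t - 1)*(t + 3)*(t + 3)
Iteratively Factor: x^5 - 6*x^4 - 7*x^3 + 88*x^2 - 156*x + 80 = (x - 5)*(x^4 - x^3 - 12*x^2 + 28*x - 16) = (x - 5)*(x - 2)*(x^3 + x^2 - 10*x + 8) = (x - 5)*(x - 2)*(x + 4)*(x^2 - 3*x + 2) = (x - 5)*(x - 2)^2*(x + 4)*(x - 1)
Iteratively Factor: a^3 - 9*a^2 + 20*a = (a)*(a^2 - 9*a + 20) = a*(a - 5)*(a - 4)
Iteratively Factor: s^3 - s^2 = (s - 1)*(s^2) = s*(s - 1)*(s)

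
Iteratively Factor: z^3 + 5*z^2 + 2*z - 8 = (z + 2)*(z^2 + 3*z - 4) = (z + 2)*(z + 4)*(z - 1)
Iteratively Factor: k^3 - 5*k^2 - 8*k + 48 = (k - 4)*(k^2 - k - 12) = (k - 4)*(k + 3)*(k - 4)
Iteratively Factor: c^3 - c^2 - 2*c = (c + 1)*(c^2 - 2*c) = c*(c + 1)*(c - 2)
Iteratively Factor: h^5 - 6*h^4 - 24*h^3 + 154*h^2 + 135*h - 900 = (h + 3)*(h^4 - 9*h^3 + 3*h^2 + 145*h - 300) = (h - 5)*(h + 3)*(h^3 - 4*h^2 - 17*h + 60) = (h - 5)^2*(h + 3)*(h^2 + h - 12) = (h - 5)^2*(h + 3)*(h + 4)*(h - 3)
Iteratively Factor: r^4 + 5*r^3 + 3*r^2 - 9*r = (r + 3)*(r^3 + 2*r^2 - 3*r) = (r - 1)*(r + 3)*(r^2 + 3*r) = (r - 1)*(r + 3)^2*(r)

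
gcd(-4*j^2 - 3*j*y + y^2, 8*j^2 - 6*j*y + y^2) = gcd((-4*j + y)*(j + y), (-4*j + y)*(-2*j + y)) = -4*j + y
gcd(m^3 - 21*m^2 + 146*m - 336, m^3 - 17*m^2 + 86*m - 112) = m^2 - 15*m + 56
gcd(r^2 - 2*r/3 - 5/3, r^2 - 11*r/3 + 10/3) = r - 5/3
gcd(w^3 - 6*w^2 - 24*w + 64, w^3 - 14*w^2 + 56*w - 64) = w^2 - 10*w + 16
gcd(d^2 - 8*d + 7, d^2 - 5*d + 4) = d - 1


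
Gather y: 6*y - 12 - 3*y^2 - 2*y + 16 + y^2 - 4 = -2*y^2 + 4*y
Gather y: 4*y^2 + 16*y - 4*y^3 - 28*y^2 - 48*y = -4*y^3 - 24*y^2 - 32*y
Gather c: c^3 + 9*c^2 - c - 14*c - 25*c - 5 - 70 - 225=c^3 + 9*c^2 - 40*c - 300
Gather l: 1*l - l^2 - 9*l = -l^2 - 8*l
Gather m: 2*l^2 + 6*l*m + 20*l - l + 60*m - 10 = 2*l^2 + 19*l + m*(6*l + 60) - 10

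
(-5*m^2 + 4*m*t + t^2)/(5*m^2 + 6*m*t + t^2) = (-m + t)/(m + t)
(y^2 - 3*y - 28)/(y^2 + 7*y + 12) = (y - 7)/(y + 3)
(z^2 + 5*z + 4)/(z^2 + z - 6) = (z^2 + 5*z + 4)/(z^2 + z - 6)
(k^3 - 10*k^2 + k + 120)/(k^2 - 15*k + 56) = (k^2 - 2*k - 15)/(k - 7)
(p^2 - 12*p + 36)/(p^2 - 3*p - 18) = (p - 6)/(p + 3)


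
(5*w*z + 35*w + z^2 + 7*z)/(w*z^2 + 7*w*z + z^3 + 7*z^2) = (5*w + z)/(z*(w + z))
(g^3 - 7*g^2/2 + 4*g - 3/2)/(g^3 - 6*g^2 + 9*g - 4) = (g - 3/2)/(g - 4)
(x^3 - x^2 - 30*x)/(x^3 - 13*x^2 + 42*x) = (x + 5)/(x - 7)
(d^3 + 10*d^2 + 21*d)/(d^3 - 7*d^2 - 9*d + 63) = d*(d + 7)/(d^2 - 10*d + 21)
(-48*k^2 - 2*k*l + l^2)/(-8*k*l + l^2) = (6*k + l)/l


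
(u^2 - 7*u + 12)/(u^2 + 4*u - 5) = (u^2 - 7*u + 12)/(u^2 + 4*u - 5)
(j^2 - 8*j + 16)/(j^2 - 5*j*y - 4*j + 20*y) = (4 - j)/(-j + 5*y)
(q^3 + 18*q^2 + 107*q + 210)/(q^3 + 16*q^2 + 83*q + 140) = (q + 6)/(q + 4)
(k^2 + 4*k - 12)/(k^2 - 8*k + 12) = (k + 6)/(k - 6)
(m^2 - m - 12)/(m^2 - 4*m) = (m + 3)/m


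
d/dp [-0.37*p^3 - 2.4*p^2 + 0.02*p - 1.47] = -1.11*p^2 - 4.8*p + 0.02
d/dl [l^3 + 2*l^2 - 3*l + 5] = 3*l^2 + 4*l - 3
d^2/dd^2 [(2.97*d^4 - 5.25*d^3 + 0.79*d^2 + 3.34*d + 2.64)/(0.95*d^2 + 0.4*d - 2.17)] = (5.36085*d^6 + 6.7716*d^5 - 33.88473*d^4 - 59.14481*d^3 + 219.234306*d^2 - 100.99869*d + 24.967822)/(0.857375*d^6 + 1.083*d^5 - 5.419275*d^4 - 4.8836*d^3 + 12.378765*d^2 + 5.65068*d - 10.218313)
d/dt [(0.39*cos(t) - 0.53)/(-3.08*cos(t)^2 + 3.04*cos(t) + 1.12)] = (-1.2012*cos(t)^2 + 3.2648*cos(t) - 2.048)*sin(t)/(9.4864*cos(t)^4 - 18.7264*cos(t)^3 + 2.3424*cos(t)^2 + 6.8096*cos(t) + 1.2544)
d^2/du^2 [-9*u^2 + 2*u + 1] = -18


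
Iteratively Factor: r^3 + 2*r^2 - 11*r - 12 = (r + 1)*(r^2 + r - 12) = (r + 1)*(r + 4)*(r - 3)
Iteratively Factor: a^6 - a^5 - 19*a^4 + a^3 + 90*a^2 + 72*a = (a - 4)*(a^5 + 3*a^4 - 7*a^3 - 27*a^2 - 18*a) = (a - 4)*(a + 3)*(a^4 - 7*a^2 - 6*a) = (a - 4)*(a + 1)*(a + 3)*(a^3 - a^2 - 6*a) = a*(a - 4)*(a + 1)*(a + 3)*(a^2 - a - 6) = a*(a - 4)*(a + 1)*(a + 2)*(a + 3)*(a - 3)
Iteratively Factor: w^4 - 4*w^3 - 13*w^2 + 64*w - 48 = (w - 3)*(w^3 - w^2 - 16*w + 16) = (w - 3)*(w + 4)*(w^2 - 5*w + 4) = (w - 4)*(w - 3)*(w + 4)*(w - 1)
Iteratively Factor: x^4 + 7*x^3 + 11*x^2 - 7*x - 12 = (x + 3)*(x^3 + 4*x^2 - x - 4) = (x - 1)*(x + 3)*(x^2 + 5*x + 4) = (x - 1)*(x + 3)*(x + 4)*(x + 1)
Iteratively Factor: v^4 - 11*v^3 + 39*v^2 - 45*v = (v - 5)*(v^3 - 6*v^2 + 9*v) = (v - 5)*(v - 3)*(v^2 - 3*v) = v*(v - 5)*(v - 3)*(v - 3)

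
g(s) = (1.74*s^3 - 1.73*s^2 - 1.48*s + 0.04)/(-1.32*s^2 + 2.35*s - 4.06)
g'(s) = (2.64*s - 2.35)*(1.74*s^3 - 1.73*s^2 - 1.48*s + 0.04)/(-1.32*s^2 + 2.35*s - 4.06)^2 + (5.22*s^2 - 3.46*s - 1.48)/(-1.32*s^2 + 2.35*s - 4.06)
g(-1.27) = 0.48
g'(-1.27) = -0.93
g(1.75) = -0.37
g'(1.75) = -1.91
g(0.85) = 0.46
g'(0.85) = 0.23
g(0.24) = 0.11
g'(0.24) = 0.62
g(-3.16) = 2.73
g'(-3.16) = -1.31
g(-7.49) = 8.54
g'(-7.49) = -1.34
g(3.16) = -3.36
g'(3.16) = -1.99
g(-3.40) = 3.05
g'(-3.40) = -1.32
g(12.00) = -16.51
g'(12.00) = -1.35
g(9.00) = -12.41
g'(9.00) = -1.39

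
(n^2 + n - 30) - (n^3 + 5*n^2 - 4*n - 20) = -n^3 - 4*n^2 + 5*n - 10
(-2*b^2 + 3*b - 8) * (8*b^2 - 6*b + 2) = -16*b^4 + 36*b^3 - 86*b^2 + 54*b - 16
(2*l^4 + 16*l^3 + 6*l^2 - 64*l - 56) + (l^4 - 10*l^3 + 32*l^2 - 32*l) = 3*l^4 + 6*l^3 + 38*l^2 - 96*l - 56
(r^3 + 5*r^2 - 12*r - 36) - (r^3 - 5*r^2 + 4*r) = 10*r^2 - 16*r - 36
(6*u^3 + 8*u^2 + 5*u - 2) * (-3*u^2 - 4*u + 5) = -18*u^5 - 48*u^4 - 17*u^3 + 26*u^2 + 33*u - 10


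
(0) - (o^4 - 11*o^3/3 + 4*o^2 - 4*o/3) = -o^4 + 11*o^3/3 - 4*o^2 + 4*o/3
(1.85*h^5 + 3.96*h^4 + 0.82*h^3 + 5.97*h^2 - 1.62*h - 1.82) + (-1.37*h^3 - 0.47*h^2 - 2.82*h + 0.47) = 1.85*h^5 + 3.96*h^4 - 0.55*h^3 + 5.5*h^2 - 4.44*h - 1.35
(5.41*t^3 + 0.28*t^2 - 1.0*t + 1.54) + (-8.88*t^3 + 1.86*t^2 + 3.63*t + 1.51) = -3.47*t^3 + 2.14*t^2 + 2.63*t + 3.05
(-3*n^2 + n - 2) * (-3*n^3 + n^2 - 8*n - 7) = 9*n^5 - 6*n^4 + 31*n^3 + 11*n^2 + 9*n + 14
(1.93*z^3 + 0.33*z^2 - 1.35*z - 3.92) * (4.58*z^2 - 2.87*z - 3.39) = 8.8394*z^5 - 4.0277*z^4 - 13.6728*z^3 - 15.1978*z^2 + 15.8269*z + 13.2888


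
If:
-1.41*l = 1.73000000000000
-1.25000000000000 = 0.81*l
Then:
No Solution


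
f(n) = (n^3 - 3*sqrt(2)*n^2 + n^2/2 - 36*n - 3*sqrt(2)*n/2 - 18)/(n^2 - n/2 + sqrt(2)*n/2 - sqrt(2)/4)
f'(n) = (-2*n - sqrt(2)/2 + 1/2)*(n^3 - 3*sqrt(2)*n^2 + n^2/2 - 36*n - 3*sqrt(2)*n/2 - 18)/(n^2 - n/2 + sqrt(2)*n/2 - sqrt(2)/4)^2 + (3*n^2 - 6*sqrt(2)*n + n - 36 - 3*sqrt(2)/2)/(n^2 - n/2 + sqrt(2)*n/2 - sqrt(2)/4)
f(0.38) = 252.75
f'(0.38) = 2184.44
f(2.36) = -20.28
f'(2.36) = 10.66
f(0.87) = -91.41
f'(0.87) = 232.41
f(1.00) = -68.96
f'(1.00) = 128.41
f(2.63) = -17.72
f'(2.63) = 8.42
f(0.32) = 165.24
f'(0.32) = 974.61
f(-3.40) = 2.77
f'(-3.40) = 3.83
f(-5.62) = -3.31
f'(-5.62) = 2.07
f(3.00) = -15.00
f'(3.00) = 6.43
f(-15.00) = -16.54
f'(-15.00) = 1.16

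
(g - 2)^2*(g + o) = g^3 + g^2*o - 4*g^2 - 4*g*o + 4*g + 4*o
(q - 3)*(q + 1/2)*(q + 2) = q^3 - q^2/2 - 13*q/2 - 3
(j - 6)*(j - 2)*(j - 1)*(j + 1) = j^4 - 8*j^3 + 11*j^2 + 8*j - 12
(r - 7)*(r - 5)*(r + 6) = r^3 - 6*r^2 - 37*r + 210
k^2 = k^2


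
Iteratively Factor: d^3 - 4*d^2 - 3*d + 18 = (d - 3)*(d^2 - d - 6) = (d - 3)*(d + 2)*(d - 3)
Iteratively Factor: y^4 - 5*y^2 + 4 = (y - 2)*(y^3 + 2*y^2 - y - 2) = (y - 2)*(y + 1)*(y^2 + y - 2) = (y - 2)*(y - 1)*(y + 1)*(y + 2)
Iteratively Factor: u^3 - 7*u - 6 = (u - 3)*(u^2 + 3*u + 2) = (u - 3)*(u + 2)*(u + 1)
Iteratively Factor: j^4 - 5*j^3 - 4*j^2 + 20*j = (j - 2)*(j^3 - 3*j^2 - 10*j) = (j - 5)*(j - 2)*(j^2 + 2*j) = j*(j - 5)*(j - 2)*(j + 2)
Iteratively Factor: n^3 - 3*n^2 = (n)*(n^2 - 3*n) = n^2*(n - 3)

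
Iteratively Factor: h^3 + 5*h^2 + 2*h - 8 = (h + 4)*(h^2 + h - 2) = (h - 1)*(h + 4)*(h + 2)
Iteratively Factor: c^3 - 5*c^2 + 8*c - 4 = (c - 2)*(c^2 - 3*c + 2) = (c - 2)*(c - 1)*(c - 2)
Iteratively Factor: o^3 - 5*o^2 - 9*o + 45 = (o - 5)*(o^2 - 9) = (o - 5)*(o + 3)*(o - 3)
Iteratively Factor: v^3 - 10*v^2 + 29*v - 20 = (v - 5)*(v^2 - 5*v + 4) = (v - 5)*(v - 1)*(v - 4)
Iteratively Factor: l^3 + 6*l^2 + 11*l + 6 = (l + 1)*(l^2 + 5*l + 6) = (l + 1)*(l + 3)*(l + 2)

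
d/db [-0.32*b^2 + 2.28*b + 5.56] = 2.28 - 0.64*b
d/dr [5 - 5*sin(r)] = -5*cos(r)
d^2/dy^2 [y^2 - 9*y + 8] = 2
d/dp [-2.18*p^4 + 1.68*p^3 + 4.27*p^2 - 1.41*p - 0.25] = -8.72*p^3 + 5.04*p^2 + 8.54*p - 1.41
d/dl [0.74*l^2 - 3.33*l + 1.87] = 1.48*l - 3.33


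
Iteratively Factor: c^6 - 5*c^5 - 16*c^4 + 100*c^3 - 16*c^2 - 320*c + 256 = (c - 4)*(c^5 - c^4 - 20*c^3 + 20*c^2 + 64*c - 64) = (c - 4)*(c + 4)*(c^4 - 5*c^3 + 20*c - 16) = (c - 4)*(c - 2)*(c + 4)*(c^3 - 3*c^2 - 6*c + 8) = (c - 4)*(c - 2)*(c + 2)*(c + 4)*(c^2 - 5*c + 4) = (c - 4)^2*(c - 2)*(c + 2)*(c + 4)*(c - 1)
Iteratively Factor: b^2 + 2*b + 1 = (b + 1)*(b + 1)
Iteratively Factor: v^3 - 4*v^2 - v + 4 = (v + 1)*(v^2 - 5*v + 4) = (v - 1)*(v + 1)*(v - 4)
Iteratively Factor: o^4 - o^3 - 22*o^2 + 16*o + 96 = (o - 3)*(o^3 + 2*o^2 - 16*o - 32) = (o - 4)*(o - 3)*(o^2 + 6*o + 8) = (o - 4)*(o - 3)*(o + 2)*(o + 4)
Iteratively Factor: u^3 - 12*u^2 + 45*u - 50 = (u - 5)*(u^2 - 7*u + 10) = (u - 5)^2*(u - 2)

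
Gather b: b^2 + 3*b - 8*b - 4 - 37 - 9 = b^2 - 5*b - 50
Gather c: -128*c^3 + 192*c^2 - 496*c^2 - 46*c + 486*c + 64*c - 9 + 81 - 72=-128*c^3 - 304*c^2 + 504*c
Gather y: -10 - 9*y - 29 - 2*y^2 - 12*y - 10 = -2*y^2 - 21*y - 49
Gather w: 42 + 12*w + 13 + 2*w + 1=14*w + 56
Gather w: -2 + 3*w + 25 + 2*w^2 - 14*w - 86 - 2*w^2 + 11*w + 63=0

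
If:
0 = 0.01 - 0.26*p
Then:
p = 0.04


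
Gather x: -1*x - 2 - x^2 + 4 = -x^2 - x + 2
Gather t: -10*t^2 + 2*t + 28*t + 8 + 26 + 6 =-10*t^2 + 30*t + 40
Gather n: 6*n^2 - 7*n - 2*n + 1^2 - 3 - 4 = 6*n^2 - 9*n - 6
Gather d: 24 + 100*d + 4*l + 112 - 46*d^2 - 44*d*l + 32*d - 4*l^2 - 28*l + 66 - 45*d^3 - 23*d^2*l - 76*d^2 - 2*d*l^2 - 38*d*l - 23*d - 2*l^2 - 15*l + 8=-45*d^3 + d^2*(-23*l - 122) + d*(-2*l^2 - 82*l + 109) - 6*l^2 - 39*l + 210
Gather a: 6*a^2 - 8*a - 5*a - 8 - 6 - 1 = 6*a^2 - 13*a - 15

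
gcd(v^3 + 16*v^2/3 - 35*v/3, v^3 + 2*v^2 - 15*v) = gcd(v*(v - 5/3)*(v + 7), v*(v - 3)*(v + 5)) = v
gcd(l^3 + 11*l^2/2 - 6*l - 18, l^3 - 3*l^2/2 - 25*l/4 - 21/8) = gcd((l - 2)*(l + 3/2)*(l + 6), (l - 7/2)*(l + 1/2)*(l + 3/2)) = l + 3/2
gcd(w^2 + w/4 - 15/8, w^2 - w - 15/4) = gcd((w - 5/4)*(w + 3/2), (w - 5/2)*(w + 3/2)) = w + 3/2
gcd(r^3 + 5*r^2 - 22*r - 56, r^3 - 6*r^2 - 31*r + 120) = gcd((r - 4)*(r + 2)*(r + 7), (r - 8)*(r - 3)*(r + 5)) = 1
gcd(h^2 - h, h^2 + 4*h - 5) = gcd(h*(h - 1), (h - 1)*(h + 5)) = h - 1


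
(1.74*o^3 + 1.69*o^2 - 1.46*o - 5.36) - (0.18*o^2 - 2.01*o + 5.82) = 1.74*o^3 + 1.51*o^2 + 0.55*o - 11.18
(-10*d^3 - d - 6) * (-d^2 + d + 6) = 10*d^5 - 10*d^4 - 59*d^3 + 5*d^2 - 12*d - 36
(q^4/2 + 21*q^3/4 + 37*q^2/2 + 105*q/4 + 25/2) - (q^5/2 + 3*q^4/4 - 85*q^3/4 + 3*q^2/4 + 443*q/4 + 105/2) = -q^5/2 - q^4/4 + 53*q^3/2 + 71*q^2/4 - 169*q/2 - 40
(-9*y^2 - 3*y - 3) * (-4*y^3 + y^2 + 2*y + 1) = 36*y^5 + 3*y^4 - 9*y^3 - 18*y^2 - 9*y - 3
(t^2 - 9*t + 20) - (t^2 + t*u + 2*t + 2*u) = -t*u - 11*t - 2*u + 20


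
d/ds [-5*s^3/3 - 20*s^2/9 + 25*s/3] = -5*s^2 - 40*s/9 + 25/3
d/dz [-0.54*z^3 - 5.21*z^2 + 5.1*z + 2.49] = -1.62*z^2 - 10.42*z + 5.1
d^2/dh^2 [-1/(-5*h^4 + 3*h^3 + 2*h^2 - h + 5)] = 2*((-30*h^2 + 9*h + 2)*(-5*h^4 + 3*h^3 + 2*h^2 - h + 5) - (20*h^3 - 9*h^2 - 4*h + 1)^2)/(-5*h^4 + 3*h^3 + 2*h^2 - h + 5)^3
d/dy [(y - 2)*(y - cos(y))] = y + (y - 2)*(sin(y) + 1) - cos(y)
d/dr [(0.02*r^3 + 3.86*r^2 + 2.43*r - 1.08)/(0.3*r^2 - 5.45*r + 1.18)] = (0.006*r^4 - 0.218*r^3 - 21.6952*r^2 + 9.7576*r - 3.0186)/(0.09*r^4 - 3.27*r^3 + 30.4105*r^2 - 12.862*r + 1.3924)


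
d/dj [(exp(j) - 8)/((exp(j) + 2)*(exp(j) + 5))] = (-exp(2*j) + 16*exp(j) + 66)*exp(j)/(exp(4*j) + 14*exp(3*j) + 69*exp(2*j) + 140*exp(j) + 100)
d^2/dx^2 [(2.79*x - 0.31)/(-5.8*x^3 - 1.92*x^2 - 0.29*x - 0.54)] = (-563.1336*x^5 - 61.2758399999999*x^4 + 44.050008*x^3 + 114.844584*x^2 + 12.56616*x + 0.283154)/(195.112*x^9 + 193.7664*x^8 + 93.41016*x^7 + 80.951328*x^6 + 40.751148*x^5 + 11.906064*x^4 + 6.902261*x^3 + 1.815858*x^2 + 0.253692*x + 0.157464)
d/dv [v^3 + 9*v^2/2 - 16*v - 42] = 3*v^2 + 9*v - 16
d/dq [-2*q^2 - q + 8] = -4*q - 1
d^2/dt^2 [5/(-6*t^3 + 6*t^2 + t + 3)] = 10*(6*(3*t - 1)*(-6*t^3 + 6*t^2 + t + 3) + (-18*t^2 + 12*t + 1)^2)/(-6*t^3 + 6*t^2 + t + 3)^3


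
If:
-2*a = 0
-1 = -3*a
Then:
No Solution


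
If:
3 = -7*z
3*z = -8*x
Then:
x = 9/56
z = -3/7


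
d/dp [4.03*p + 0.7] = 4.03000000000000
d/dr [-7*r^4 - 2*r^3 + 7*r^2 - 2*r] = -28*r^3 - 6*r^2 + 14*r - 2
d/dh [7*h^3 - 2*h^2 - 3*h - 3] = 21*h^2 - 4*h - 3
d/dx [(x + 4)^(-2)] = -2/(x + 4)^3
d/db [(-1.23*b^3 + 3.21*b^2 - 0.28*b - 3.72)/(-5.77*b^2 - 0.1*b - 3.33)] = (7.0971*b^4 + 0.246000000000002*b^3 + 10.3511*b^2 - 64.3074*b + 0.5604)/(33.2929*b^4 + 1.154*b^3 + 38.4382*b^2 + 0.666*b + 11.0889)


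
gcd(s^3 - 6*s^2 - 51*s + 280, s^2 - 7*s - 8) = s - 8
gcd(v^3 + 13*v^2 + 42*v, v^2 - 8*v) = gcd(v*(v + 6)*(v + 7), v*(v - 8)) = v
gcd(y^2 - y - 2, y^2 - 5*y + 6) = y - 2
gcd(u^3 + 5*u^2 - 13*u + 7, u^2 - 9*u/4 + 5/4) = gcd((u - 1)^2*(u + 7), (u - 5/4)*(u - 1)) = u - 1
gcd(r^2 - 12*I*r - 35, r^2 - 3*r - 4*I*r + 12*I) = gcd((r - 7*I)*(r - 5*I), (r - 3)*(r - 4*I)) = 1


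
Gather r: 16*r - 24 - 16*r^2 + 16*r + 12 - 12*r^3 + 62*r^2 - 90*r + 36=-12*r^3 + 46*r^2 - 58*r + 24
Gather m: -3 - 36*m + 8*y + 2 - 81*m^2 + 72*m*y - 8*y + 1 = -81*m^2 + m*(72*y - 36)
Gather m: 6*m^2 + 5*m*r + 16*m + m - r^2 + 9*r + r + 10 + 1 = 6*m^2 + m*(5*r + 17) - r^2 + 10*r + 11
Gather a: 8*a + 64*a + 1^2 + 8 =72*a + 9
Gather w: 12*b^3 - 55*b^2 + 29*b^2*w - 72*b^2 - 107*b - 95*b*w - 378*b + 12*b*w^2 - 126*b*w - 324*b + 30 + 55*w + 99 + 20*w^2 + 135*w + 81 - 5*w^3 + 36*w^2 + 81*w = 12*b^3 - 127*b^2 - 809*b - 5*w^3 + w^2*(12*b + 56) + w*(29*b^2 - 221*b + 271) + 210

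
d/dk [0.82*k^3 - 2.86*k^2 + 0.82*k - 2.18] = 2.46*k^2 - 5.72*k + 0.82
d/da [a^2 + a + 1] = 2*a + 1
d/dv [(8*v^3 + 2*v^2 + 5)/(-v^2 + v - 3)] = (-8*v^4 + 16*v^3 - 70*v^2 - 2*v - 5)/(v^4 - 2*v^3 + 7*v^2 - 6*v + 9)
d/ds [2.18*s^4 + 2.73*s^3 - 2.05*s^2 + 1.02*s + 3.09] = 8.72*s^3 + 8.19*s^2 - 4.1*s + 1.02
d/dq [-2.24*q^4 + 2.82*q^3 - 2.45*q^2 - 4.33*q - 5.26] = -8.96*q^3 + 8.46*q^2 - 4.9*q - 4.33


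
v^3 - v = v*(v - 1)*(v + 1)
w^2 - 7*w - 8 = (w - 8)*(w + 1)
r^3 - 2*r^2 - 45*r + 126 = (r - 6)*(r - 3)*(r + 7)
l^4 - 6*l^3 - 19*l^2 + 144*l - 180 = (l - 6)*(l - 3)*(l - 2)*(l + 5)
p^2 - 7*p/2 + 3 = (p - 2)*(p - 3/2)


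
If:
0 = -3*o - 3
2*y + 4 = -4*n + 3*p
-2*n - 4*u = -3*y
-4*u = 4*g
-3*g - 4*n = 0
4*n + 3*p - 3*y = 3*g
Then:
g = 24/43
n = -18/43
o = -1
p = 4/43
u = -24/43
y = -44/43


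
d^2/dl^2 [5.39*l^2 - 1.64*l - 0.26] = 10.7800000000000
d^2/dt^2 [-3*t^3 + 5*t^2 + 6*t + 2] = 10 - 18*t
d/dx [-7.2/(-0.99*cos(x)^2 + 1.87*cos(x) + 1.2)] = (14.256*cos(x) - 13.464)*sin(x)/(-0.99*cos(x)^2 + 1.87*cos(x) + 1.2)^2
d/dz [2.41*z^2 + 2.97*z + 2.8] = 4.82*z + 2.97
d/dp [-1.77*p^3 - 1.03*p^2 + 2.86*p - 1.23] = -5.31*p^2 - 2.06*p + 2.86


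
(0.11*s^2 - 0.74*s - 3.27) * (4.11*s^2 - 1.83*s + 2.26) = 0.4521*s^4 - 3.2427*s^3 - 11.8369*s^2 + 4.3117*s - 7.3902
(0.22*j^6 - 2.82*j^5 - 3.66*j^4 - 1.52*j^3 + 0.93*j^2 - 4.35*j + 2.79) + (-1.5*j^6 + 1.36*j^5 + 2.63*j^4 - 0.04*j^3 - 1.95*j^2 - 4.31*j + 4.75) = -1.28*j^6 - 1.46*j^5 - 1.03*j^4 - 1.56*j^3 - 1.02*j^2 - 8.66*j + 7.54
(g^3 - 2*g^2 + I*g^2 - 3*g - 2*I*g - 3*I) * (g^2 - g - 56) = g^5 - 3*g^4 + I*g^4 - 57*g^3 - 3*I*g^3 + 115*g^2 - 57*I*g^2 + 168*g + 115*I*g + 168*I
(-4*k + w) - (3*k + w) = -7*k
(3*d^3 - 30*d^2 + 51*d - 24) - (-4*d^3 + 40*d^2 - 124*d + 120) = 7*d^3 - 70*d^2 + 175*d - 144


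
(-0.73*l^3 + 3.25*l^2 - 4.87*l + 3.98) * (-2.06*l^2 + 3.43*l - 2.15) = 1.5038*l^5 - 9.1989*l^4 + 22.7492*l^3 - 31.8904*l^2 + 24.1219*l - 8.557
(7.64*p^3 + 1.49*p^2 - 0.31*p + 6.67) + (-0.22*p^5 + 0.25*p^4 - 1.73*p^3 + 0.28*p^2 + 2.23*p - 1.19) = -0.22*p^5 + 0.25*p^4 + 5.91*p^3 + 1.77*p^2 + 1.92*p + 5.48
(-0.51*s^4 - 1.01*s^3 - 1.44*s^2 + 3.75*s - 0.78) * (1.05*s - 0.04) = -0.5355*s^5 - 1.0401*s^4 - 1.4716*s^3 + 3.9951*s^2 - 0.969*s + 0.0312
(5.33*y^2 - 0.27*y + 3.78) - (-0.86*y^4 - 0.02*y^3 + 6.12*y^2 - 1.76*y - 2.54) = 0.86*y^4 + 0.02*y^3 - 0.79*y^2 + 1.49*y + 6.32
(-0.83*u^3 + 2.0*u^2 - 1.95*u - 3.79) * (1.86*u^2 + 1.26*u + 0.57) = -1.5438*u^5 + 2.6742*u^4 - 1.5801*u^3 - 8.3664*u^2 - 5.8869*u - 2.1603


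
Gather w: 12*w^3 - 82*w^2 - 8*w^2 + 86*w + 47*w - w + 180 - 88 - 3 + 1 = 12*w^3 - 90*w^2 + 132*w + 90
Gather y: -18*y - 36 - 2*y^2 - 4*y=-2*y^2 - 22*y - 36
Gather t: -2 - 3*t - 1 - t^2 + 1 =-t^2 - 3*t - 2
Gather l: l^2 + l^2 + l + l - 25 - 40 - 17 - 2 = 2*l^2 + 2*l - 84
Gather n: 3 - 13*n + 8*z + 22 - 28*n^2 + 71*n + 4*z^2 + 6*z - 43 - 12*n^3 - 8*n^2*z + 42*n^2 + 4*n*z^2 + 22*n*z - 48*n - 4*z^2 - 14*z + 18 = -12*n^3 + n^2*(14 - 8*z) + n*(4*z^2 + 22*z + 10)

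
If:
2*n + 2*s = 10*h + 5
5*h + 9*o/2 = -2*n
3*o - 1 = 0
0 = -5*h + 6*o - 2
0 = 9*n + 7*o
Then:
No Solution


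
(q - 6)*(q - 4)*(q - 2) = q^3 - 12*q^2 + 44*q - 48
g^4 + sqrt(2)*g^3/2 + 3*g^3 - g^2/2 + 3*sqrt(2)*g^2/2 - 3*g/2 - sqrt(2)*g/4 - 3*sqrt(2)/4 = (g + 3)*(g - sqrt(2)/2)*(g + sqrt(2)/2)^2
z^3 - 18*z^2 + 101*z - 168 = (z - 8)*(z - 7)*(z - 3)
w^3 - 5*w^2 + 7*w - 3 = (w - 3)*(w - 1)^2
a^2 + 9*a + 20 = (a + 4)*(a + 5)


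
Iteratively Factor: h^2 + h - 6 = (h + 3)*(h - 2)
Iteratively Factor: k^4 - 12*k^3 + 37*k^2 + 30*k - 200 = (k - 4)*(k^3 - 8*k^2 + 5*k + 50) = (k - 5)*(k - 4)*(k^2 - 3*k - 10) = (k - 5)^2*(k - 4)*(k + 2)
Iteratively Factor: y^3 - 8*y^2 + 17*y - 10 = (y - 5)*(y^2 - 3*y + 2) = (y - 5)*(y - 1)*(y - 2)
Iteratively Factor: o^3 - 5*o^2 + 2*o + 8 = (o - 2)*(o^2 - 3*o - 4) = (o - 2)*(o + 1)*(o - 4)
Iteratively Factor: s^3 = (s)*(s^2) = s^2*(s)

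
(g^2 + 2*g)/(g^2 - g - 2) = g*(g + 2)/(g^2 - g - 2)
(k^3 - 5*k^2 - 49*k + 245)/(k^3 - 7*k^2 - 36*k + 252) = (k^2 + 2*k - 35)/(k^2 - 36)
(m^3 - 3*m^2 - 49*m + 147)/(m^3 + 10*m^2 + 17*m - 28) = (m^2 - 10*m + 21)/(m^2 + 3*m - 4)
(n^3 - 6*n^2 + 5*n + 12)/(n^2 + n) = n - 7 + 12/n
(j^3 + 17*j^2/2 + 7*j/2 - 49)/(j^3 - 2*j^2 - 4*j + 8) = (2*j^2 + 21*j + 49)/(2*(j^2 - 4))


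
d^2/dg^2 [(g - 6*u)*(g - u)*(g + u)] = 6*g - 12*u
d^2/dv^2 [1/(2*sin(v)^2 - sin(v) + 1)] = (-16*sin(v)^4 + 6*sin(v)^3 + 31*sin(v)^2 - 13*sin(v) - 2)/(-sin(v) - cos(2*v) + 2)^3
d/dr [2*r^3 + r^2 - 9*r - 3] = 6*r^2 + 2*r - 9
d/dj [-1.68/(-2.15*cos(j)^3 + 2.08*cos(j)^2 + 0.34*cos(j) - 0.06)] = (10.836*cos(j)^2 - 6.9888*cos(j) - 0.5712)*sin(j)/(2.15*cos(j)^3 - 2.08*cos(j)^2 - 0.34*cos(j) + 0.06)^2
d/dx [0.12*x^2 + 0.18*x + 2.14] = 0.24*x + 0.18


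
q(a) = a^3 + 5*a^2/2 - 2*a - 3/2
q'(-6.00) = 76.00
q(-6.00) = -115.50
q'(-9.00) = 196.00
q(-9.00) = -510.00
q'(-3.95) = 25.06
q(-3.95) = -16.22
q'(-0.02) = -2.10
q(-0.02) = -1.46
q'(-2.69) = 6.26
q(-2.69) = 2.51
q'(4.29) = 74.66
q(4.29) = 114.88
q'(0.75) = 3.44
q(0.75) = -1.17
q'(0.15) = -1.18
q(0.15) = -1.74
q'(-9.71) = 232.30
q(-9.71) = -661.87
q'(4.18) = 71.32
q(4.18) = 106.86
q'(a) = 3*a^2 + 5*a - 2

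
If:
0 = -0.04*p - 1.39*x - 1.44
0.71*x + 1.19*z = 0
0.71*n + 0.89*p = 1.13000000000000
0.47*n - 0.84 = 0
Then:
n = 1.79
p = -0.16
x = -1.03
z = 0.62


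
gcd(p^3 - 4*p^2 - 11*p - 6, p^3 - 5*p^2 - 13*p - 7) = p^2 + 2*p + 1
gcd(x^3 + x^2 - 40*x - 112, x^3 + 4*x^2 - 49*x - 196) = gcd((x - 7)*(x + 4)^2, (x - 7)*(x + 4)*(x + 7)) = x^2 - 3*x - 28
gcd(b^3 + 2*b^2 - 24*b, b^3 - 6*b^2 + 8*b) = b^2 - 4*b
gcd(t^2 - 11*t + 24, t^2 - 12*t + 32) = t - 8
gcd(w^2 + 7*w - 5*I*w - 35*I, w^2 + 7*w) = w + 7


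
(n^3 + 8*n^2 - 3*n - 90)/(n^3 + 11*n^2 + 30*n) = (n - 3)/n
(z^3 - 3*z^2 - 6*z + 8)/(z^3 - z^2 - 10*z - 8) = (z - 1)/(z + 1)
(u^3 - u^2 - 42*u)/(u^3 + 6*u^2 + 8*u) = (u^2 - u - 42)/(u^2 + 6*u + 8)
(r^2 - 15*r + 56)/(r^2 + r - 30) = (r^2 - 15*r + 56)/(r^2 + r - 30)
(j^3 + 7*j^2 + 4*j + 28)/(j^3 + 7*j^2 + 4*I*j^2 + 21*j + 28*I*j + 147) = (j^2 + 4)/(j^2 + 4*I*j + 21)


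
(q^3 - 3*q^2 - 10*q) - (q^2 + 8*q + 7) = q^3 - 4*q^2 - 18*q - 7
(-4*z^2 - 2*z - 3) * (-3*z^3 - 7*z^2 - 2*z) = 12*z^5 + 34*z^4 + 31*z^3 + 25*z^2 + 6*z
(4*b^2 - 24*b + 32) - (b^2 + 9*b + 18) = 3*b^2 - 33*b + 14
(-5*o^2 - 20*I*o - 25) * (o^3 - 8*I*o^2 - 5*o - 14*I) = -5*o^5 + 20*I*o^4 - 160*o^3 + 370*I*o^2 - 155*o + 350*I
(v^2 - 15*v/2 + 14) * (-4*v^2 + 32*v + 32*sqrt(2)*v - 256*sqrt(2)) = -4*v^4 + 32*sqrt(2)*v^3 + 62*v^3 - 496*sqrt(2)*v^2 - 296*v^2 + 448*v + 2368*sqrt(2)*v - 3584*sqrt(2)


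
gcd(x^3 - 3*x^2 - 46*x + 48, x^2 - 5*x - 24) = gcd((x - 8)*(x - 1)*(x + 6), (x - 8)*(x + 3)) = x - 8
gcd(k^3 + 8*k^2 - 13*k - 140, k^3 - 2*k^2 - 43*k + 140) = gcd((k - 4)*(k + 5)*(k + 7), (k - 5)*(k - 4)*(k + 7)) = k^2 + 3*k - 28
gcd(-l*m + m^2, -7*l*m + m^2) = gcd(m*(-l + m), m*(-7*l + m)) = m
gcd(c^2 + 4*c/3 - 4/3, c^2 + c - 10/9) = c - 2/3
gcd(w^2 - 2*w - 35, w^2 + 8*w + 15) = w + 5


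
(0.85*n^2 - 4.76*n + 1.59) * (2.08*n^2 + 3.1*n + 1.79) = 1.768*n^4 - 7.2658*n^3 - 9.9273*n^2 - 3.5914*n + 2.8461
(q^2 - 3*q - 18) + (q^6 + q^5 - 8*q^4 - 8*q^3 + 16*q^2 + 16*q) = q^6 + q^5 - 8*q^4 - 8*q^3 + 17*q^2 + 13*q - 18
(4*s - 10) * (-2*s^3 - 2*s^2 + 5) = -8*s^4 + 12*s^3 + 20*s^2 + 20*s - 50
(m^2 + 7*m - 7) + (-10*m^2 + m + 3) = -9*m^2 + 8*m - 4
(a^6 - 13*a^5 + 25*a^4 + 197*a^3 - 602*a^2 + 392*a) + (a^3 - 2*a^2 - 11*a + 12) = a^6 - 13*a^5 + 25*a^4 + 198*a^3 - 604*a^2 + 381*a + 12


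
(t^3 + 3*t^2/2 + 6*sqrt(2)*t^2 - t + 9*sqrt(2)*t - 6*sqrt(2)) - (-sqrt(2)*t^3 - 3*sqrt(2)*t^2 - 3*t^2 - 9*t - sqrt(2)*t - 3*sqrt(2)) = t^3 + sqrt(2)*t^3 + 9*t^2/2 + 9*sqrt(2)*t^2 + 8*t + 10*sqrt(2)*t - 3*sqrt(2)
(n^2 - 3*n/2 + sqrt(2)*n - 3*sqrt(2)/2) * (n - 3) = n^3 - 9*n^2/2 + sqrt(2)*n^2 - 9*sqrt(2)*n/2 + 9*n/2 + 9*sqrt(2)/2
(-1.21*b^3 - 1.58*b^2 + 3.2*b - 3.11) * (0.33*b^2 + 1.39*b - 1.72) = -0.3993*b^5 - 2.2033*b^4 + 0.941*b^3 + 6.1393*b^2 - 9.8269*b + 5.3492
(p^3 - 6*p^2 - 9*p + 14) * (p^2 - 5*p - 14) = p^5 - 11*p^4 + 7*p^3 + 143*p^2 + 56*p - 196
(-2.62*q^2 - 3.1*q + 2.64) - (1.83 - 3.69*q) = -2.62*q^2 + 0.59*q + 0.81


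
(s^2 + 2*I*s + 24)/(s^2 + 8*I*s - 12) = (s - 4*I)/(s + 2*I)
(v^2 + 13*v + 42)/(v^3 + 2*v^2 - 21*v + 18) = (v + 7)/(v^2 - 4*v + 3)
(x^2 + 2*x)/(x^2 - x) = (x + 2)/(x - 1)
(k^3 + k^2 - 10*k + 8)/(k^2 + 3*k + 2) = (k^3 + k^2 - 10*k + 8)/(k^2 + 3*k + 2)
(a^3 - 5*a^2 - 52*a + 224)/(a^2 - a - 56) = a - 4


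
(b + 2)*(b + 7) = b^2 + 9*b + 14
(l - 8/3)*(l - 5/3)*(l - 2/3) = l^3 - 5*l^2 + 22*l/3 - 80/27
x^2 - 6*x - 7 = (x - 7)*(x + 1)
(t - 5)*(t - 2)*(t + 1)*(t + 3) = t^4 - 3*t^3 - 15*t^2 + 19*t + 30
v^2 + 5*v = v*(v + 5)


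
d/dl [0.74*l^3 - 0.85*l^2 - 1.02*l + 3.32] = 2.22*l^2 - 1.7*l - 1.02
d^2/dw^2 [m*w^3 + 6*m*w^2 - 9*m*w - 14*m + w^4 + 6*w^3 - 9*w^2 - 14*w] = 6*m*w + 12*m + 12*w^2 + 36*w - 18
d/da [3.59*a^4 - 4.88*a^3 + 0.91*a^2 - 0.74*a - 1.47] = 14.36*a^3 - 14.64*a^2 + 1.82*a - 0.74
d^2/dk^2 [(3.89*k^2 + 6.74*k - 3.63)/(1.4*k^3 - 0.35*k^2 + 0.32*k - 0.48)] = (15.2488*k^6 + 79.2624*k^5 - 115.64952*k^4 + 61.53994*k^3 + 38.00475*k^2 - 18.99072*k + 4.339296)/(2.744*k^9 - 2.058*k^8 + 2.3961*k^7 - 3.806075*k^6 + 1.95888*k^5 - 1.57416*k^4 + 1.323008*k^3 - 0.389376*k^2 + 0.221184*k - 0.110592)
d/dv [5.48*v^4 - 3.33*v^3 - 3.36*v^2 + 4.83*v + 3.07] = 21.92*v^3 - 9.99*v^2 - 6.72*v + 4.83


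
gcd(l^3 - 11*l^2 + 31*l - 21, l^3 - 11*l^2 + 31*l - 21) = l^3 - 11*l^2 + 31*l - 21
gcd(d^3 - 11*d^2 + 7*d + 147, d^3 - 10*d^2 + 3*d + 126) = d^2 - 4*d - 21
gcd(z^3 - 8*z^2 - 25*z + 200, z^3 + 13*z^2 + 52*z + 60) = z + 5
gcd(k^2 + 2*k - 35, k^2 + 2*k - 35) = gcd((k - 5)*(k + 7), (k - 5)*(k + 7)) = k^2 + 2*k - 35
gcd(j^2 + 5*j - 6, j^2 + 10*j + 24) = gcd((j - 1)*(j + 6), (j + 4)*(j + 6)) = j + 6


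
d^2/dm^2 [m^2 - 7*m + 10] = 2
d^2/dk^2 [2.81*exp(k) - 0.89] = 2.81*exp(k)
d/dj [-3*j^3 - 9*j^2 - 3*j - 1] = -9*j^2 - 18*j - 3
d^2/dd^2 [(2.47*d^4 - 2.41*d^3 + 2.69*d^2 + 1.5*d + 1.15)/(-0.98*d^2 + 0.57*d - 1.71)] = (-4.744376*d^6 + 8.278452*d^5 - 29.650374*d^4 + 26.122338*d^3 - 80.343834*d^2 + 61.219026*d - 15.548688)/(0.941192*d^6 - 1.642284*d^5 + 5.882058*d^4 - 5.916429*d^3 + 10.263591*d^2 - 5.000211*d + 5.000211)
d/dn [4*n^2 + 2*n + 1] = 8*n + 2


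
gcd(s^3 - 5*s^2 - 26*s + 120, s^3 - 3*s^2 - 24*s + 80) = s^2 + s - 20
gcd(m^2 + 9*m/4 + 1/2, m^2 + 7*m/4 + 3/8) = m + 1/4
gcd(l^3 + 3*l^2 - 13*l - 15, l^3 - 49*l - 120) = l + 5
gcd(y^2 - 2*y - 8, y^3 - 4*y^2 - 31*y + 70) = 1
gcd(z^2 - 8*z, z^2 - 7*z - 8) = z - 8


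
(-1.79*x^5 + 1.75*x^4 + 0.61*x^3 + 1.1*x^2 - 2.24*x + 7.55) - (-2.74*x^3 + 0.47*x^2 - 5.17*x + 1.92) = -1.79*x^5 + 1.75*x^4 + 3.35*x^3 + 0.63*x^2 + 2.93*x + 5.63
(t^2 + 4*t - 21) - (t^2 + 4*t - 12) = -9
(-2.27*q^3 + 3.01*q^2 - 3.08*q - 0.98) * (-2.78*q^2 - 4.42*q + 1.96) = 6.3106*q^5 + 1.6656*q^4 - 9.191*q^3 + 22.2376*q^2 - 1.7052*q - 1.9208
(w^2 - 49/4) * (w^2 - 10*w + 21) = w^4 - 10*w^3 + 35*w^2/4 + 245*w/2 - 1029/4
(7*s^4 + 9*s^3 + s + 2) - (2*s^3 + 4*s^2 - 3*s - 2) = 7*s^4 + 7*s^3 - 4*s^2 + 4*s + 4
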